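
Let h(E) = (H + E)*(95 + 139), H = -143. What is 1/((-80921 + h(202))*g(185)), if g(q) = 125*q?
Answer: -1/1552034375 ≈ -6.4432e-10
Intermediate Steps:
h(E) = -33462 + 234*E (h(E) = (-143 + E)*(95 + 139) = (-143 + E)*234 = -33462 + 234*E)
1/((-80921 + h(202))*g(185)) = 1/((-80921 + (-33462 + 234*202))*((125*185))) = 1/((-80921 + (-33462 + 47268))*23125) = (1/23125)/(-80921 + 13806) = (1/23125)/(-67115) = -1/67115*1/23125 = -1/1552034375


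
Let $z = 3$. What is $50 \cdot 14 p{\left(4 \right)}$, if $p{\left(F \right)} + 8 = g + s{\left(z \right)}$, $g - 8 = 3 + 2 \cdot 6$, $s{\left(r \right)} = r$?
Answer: $12600$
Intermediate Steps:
$g = 23$ ($g = 8 + \left(3 + 2 \cdot 6\right) = 8 + \left(3 + 12\right) = 8 + 15 = 23$)
$p{\left(F \right)} = 18$ ($p{\left(F \right)} = -8 + \left(23 + 3\right) = -8 + 26 = 18$)
$50 \cdot 14 p{\left(4 \right)} = 50 \cdot 14 \cdot 18 = 700 \cdot 18 = 12600$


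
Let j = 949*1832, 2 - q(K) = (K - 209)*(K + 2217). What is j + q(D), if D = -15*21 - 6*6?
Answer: 2783530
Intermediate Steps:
D = -351 (D = -315 - 36 = -351)
q(K) = 2 - (-209 + K)*(2217 + K) (q(K) = 2 - (K - 209)*(K + 2217) = 2 - (-209 + K)*(2217 + K))
j = 1738568
j + q(D) = 1738568 + (463355 - 1*(-351)**2 - 2008*(-351)) = 1738568 + (463355 - 1*123201 + 704808) = 1738568 + (463355 - 123201 + 704808) = 1738568 + 1044962 = 2783530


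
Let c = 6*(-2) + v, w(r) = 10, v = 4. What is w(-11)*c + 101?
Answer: 21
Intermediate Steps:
c = -8 (c = 6*(-2) + 4 = -12 + 4 = -8)
w(-11)*c + 101 = 10*(-8) + 101 = -80 + 101 = 21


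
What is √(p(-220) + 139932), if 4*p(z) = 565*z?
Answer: √108857 ≈ 329.93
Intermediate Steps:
p(z) = 565*z/4 (p(z) = (565*z)/4 = 565*z/4)
√(p(-220) + 139932) = √((565/4)*(-220) + 139932) = √(-31075 + 139932) = √108857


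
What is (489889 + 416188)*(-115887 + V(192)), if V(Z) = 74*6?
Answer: -104600247111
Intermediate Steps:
V(Z) = 444
(489889 + 416188)*(-115887 + V(192)) = (489889 + 416188)*(-115887 + 444) = 906077*(-115443) = -104600247111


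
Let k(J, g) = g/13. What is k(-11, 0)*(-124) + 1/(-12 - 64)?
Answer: -1/76 ≈ -0.013158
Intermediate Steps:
k(J, g) = g/13 (k(J, g) = g*(1/13) = g/13)
k(-11, 0)*(-124) + 1/(-12 - 64) = ((1/13)*0)*(-124) + 1/(-12 - 64) = 0*(-124) + 1/(-76) = 0 - 1/76 = -1/76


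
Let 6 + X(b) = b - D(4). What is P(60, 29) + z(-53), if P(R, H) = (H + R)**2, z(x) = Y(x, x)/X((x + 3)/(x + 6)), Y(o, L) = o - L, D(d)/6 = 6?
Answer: 7921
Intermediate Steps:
D(d) = 36 (D(d) = 6*6 = 36)
X(b) = -42 + b (X(b) = -6 + (b - 1*36) = -6 + (b - 36) = -6 + (-36 + b) = -42 + b)
z(x) = 0 (z(x) = (x - x)/(-42 + (x + 3)/(x + 6)) = 0/(-42 + (3 + x)/(6 + x)) = 0)
P(60, 29) + z(-53) = (29 + 60)**2 + 0 = 89**2 + 0 = 7921 + 0 = 7921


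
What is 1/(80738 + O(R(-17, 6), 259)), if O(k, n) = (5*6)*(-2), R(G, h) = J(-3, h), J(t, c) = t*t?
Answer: 1/80678 ≈ 1.2395e-5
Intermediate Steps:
J(t, c) = t²
R(G, h) = 9 (R(G, h) = (-3)² = 9)
O(k, n) = -60 (O(k, n) = 30*(-2) = -60)
1/(80738 + O(R(-17, 6), 259)) = 1/(80738 - 60) = 1/80678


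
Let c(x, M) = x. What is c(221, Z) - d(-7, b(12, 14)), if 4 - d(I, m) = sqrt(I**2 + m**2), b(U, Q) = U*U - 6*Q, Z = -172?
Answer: 217 + sqrt(3649) ≈ 277.41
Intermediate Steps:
b(U, Q) = U**2 - 6*Q
d(I, m) = 4 - sqrt(I**2 + m**2)
c(221, Z) - d(-7, b(12, 14)) = 221 - (4 - sqrt((-7)**2 + (12**2 - 6*14)**2)) = 221 - (4 - sqrt(49 + (144 - 84)**2)) = 221 - (4 - sqrt(49 + 60**2)) = 221 - (4 - sqrt(49 + 3600)) = 221 - (4 - sqrt(3649)) = 221 + (-4 + sqrt(3649)) = 217 + sqrt(3649)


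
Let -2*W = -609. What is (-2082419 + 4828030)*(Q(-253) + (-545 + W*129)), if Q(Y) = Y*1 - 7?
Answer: 211277512061/2 ≈ 1.0564e+11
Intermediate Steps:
W = 609/2 (W = -½*(-609) = 609/2 ≈ 304.50)
Q(Y) = -7 + Y (Q(Y) = Y - 7 = -7 + Y)
(-2082419 + 4828030)*(Q(-253) + (-545 + W*129)) = (-2082419 + 4828030)*((-7 - 253) + (-545 + (609/2)*129)) = 2745611*(-260 + (-545 + 78561/2)) = 2745611*(-260 + 77471/2) = 2745611*(76951/2) = 211277512061/2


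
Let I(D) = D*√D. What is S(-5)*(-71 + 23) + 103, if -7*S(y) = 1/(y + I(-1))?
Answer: 9253/91 + 24*I/91 ≈ 101.68 + 0.26374*I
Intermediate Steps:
I(D) = D^(3/2)
S(y) = -1/(7*(y - I)) (S(y) = -1/(7*(y + (-1)^(3/2))) = -1/(7*(y - I)))
S(-5)*(-71 + 23) + 103 = (-1/(-7*I + 7*(-5)))*(-71 + 23) + 103 = -1/(-7*I - 35)*(-48) + 103 = -1/(-35 - 7*I)*(-48) + 103 = -(-35 + 7*I)/1274*(-48) + 103 = 24*(-35 + 7*I)/637 + 103 = 103 + 24*(-35 + 7*I)/637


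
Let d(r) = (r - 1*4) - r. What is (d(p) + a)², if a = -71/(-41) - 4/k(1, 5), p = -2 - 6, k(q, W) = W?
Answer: 395641/42025 ≈ 9.4144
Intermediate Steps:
p = -8
d(r) = -4 (d(r) = (r - 4) - r = (-4 + r) - r = -4)
a = 191/205 (a = -71/(-41) - 4/5 = -71*(-1/41) - 4*⅕ = 71/41 - ⅘ = 191/205 ≈ 0.93171)
(d(p) + a)² = (-4 + 191/205)² = (-629/205)² = 395641/42025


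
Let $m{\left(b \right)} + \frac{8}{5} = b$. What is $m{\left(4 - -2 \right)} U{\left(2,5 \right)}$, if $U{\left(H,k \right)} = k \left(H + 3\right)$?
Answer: $110$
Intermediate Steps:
$U{\left(H,k \right)} = k \left(3 + H\right)$
$m{\left(b \right)} = - \frac{8}{5} + b$
$m{\left(4 - -2 \right)} U{\left(2,5 \right)} = \left(- \frac{8}{5} + \left(4 - -2\right)\right) 5 \left(3 + 2\right) = \left(- \frac{8}{5} + \left(4 + 2\right)\right) 5 \cdot 5 = \left(- \frac{8}{5} + 6\right) 25 = \frac{22}{5} \cdot 25 = 110$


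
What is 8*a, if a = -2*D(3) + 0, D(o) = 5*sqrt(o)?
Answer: -80*sqrt(3) ≈ -138.56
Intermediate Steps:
a = -10*sqrt(3) (a = -10*sqrt(3) + 0 = -10*sqrt(3) ≈ -17.320)
8*a = 8*(-10*sqrt(3)) = -80*sqrt(3)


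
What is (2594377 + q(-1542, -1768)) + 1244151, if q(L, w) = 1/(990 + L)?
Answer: 2118867455/552 ≈ 3.8385e+6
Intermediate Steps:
(2594377 + q(-1542, -1768)) + 1244151 = (2594377 + 1/(990 - 1542)) + 1244151 = (2594377 + 1/(-552)) + 1244151 = (2594377 - 1/552) + 1244151 = 1432096103/552 + 1244151 = 2118867455/552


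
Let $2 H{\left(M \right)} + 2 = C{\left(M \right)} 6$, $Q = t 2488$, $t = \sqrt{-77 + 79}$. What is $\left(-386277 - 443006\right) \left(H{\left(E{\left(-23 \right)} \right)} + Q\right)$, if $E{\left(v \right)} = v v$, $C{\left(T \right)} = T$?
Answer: $-1315242838 - 2063256104 \sqrt{2} \approx -4.2331 \cdot 10^{9}$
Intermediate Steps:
$t = \sqrt{2} \approx 1.4142$
$E{\left(v \right)} = v^{2}$
$Q = 2488 \sqrt{2}$ ($Q = \sqrt{2} \cdot 2488 = 2488 \sqrt{2} \approx 3518.6$)
$H{\left(M \right)} = -1 + 3 M$ ($H{\left(M \right)} = -1 + \frac{M 6}{2} = -1 + \frac{6 M}{2} = -1 + 3 M$)
$\left(-386277 - 443006\right) \left(H{\left(E{\left(-23 \right)} \right)} + Q\right) = \left(-386277 - 443006\right) \left(\left(-1 + 3 \left(-23\right)^{2}\right) + 2488 \sqrt{2}\right) = - 829283 \left(\left(-1 + 3 \cdot 529\right) + 2488 \sqrt{2}\right) = - 829283 \left(\left(-1 + 1587\right) + 2488 \sqrt{2}\right) = - 829283 \left(1586 + 2488 \sqrt{2}\right) = -1315242838 - 2063256104 \sqrt{2}$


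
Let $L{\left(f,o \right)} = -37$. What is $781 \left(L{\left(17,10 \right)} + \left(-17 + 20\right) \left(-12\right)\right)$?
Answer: $-57013$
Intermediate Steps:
$781 \left(L{\left(17,10 \right)} + \left(-17 + 20\right) \left(-12\right)\right) = 781 \left(-37 + \left(-17 + 20\right) \left(-12\right)\right) = 781 \left(-37 + 3 \left(-12\right)\right) = 781 \left(-37 - 36\right) = 781 \left(-73\right) = -57013$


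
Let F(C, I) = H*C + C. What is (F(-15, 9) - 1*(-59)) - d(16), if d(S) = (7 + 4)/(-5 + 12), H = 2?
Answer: 87/7 ≈ 12.429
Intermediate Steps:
F(C, I) = 3*C (F(C, I) = 2*C + C = 3*C)
d(S) = 11/7
(F(-15, 9) - 1*(-59)) - d(16) = (3*(-15) - 1*(-59)) - 1*11/7 = (-45 + 59) - 11/7 = 14 - 11/7 = 87/7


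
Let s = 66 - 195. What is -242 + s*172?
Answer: -22430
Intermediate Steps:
s = -129
-242 + s*172 = -242 - 129*172 = -242 - 22188 = -22430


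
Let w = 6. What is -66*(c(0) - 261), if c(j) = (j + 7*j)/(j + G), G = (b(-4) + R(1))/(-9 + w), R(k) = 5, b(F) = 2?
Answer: 17226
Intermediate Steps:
G = -7/3 (G = (2 + 5)/(-9 + 6) = 7/(-3) = 7*(-⅓) = -7/3 ≈ -2.3333)
c(j) = 8*j/(-7/3 + j) (c(j) = (j + 7*j)/(j - 7/3) = (8*j)/(-7/3 + j) = 8*j/(-7/3 + j))
-66*(c(0) - 261) = -66*(24*0/(-7 + 3*0) - 261) = -66*(24*0/(-7 + 0) - 261) = -66*(24*0/(-7) - 261) = -66*(24*0*(-⅐) - 261) = -66*(0 - 261) = -66*(-261) = 17226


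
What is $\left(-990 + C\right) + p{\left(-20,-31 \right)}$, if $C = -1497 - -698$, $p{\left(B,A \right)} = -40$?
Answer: $-1829$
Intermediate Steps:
$C = -799$ ($C = -1497 + 698 = -799$)
$\left(-990 + C\right) + p{\left(-20,-31 \right)} = \left(-990 - 799\right) - 40 = -1789 - 40 = -1829$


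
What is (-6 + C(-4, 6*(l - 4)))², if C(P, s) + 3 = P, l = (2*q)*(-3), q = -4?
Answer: 169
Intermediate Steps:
l = 24 (l = (2*(-4))*(-3) = -8*(-3) = 24)
C(P, s) = -3 + P
(-6 + C(-4, 6*(l - 4)))² = (-6 + (-3 - 4))² = (-6 - 7)² = (-13)² = 169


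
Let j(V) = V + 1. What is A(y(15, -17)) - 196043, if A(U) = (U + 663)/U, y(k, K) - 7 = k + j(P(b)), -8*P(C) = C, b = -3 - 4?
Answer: -37438718/191 ≈ -1.9601e+5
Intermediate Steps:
b = -7
P(C) = -C/8
j(V) = 1 + V
y(k, K) = 71/8 + k (y(k, K) = 7 + (k + (1 - ⅛*(-7))) = 7 + (k + (1 + 7/8)) = 7 + (k + 15/8) = 7 + (15/8 + k) = 71/8 + k)
A(U) = (663 + U)/U
A(y(15, -17)) - 196043 = (663 + (71/8 + 15))/(71/8 + 15) - 196043 = (663 + 191/8)/(191/8) - 196043 = (8/191)*(5495/8) - 196043 = 5495/191 - 196043 = -37438718/191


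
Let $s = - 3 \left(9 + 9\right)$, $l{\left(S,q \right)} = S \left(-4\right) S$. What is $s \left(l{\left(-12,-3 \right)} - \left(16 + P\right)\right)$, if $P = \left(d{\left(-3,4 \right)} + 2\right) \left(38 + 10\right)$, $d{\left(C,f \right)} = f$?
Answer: $47520$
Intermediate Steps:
$P = 288$ ($P = \left(4 + 2\right) \left(38 + 10\right) = 6 \cdot 48 = 288$)
$l{\left(S,q \right)} = - 4 S^{2}$ ($l{\left(S,q \right)} = - 4 S S = - 4 S^{2}$)
$s = -54$ ($s = \left(-3\right) 18 = -54$)
$s \left(l{\left(-12,-3 \right)} - \left(16 + P\right)\right) = - 54 \left(- 4 \left(-12\right)^{2} - 304\right) = - 54 \left(\left(-4\right) 144 - 304\right) = - 54 \left(-576 - 304\right) = \left(-54\right) \left(-880\right) = 47520$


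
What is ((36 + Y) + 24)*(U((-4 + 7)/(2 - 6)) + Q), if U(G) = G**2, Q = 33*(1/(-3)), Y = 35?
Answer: -15865/16 ≈ -991.56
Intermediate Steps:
Q = -11 (Q = 33*(1*(-1/3)) = 33*(-1/3) = -11)
((36 + Y) + 24)*(U((-4 + 7)/(2 - 6)) + Q) = ((36 + 35) + 24)*(((-4 + 7)/(2 - 6))**2 - 11) = (71 + 24)*((3/(-4))**2 - 11) = 95*((3*(-1/4))**2 - 11) = 95*((-3/4)**2 - 11) = 95*(9/16 - 11) = 95*(-167/16) = -15865/16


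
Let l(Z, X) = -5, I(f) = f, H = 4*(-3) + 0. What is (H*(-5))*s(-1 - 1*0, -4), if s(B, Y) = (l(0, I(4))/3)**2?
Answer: 500/3 ≈ 166.67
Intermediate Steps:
H = -12 (H = -12 + 0 = -12)
s(B, Y) = 25/9 (s(B, Y) = (-5/3)**2 = 25/9)
(H*(-5))*s(-1 - 1*0, -4) = -12*(-5)*(25/9) = 60*(25/9) = 500/3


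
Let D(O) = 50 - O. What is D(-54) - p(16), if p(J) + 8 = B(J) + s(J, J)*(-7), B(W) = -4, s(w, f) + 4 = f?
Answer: 200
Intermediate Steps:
s(w, f) = -4 + f
p(J) = 16 - 7*J (p(J) = -8 + (-4 + (-4 + J)*(-7)) = -8 + (-4 + (28 - 7*J)) = -8 + (24 - 7*J) = 16 - 7*J)
D(-54) - p(16) = (50 - 1*(-54)) - (16 - 7*16) = (50 + 54) - (16 - 112) = 104 - 1*(-96) = 104 + 96 = 200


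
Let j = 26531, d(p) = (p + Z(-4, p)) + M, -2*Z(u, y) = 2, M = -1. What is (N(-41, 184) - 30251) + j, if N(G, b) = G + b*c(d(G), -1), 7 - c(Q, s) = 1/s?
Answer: -2289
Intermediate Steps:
Z(u, y) = -1 (Z(u, y) = -½*2 = -1)
d(p) = -2 + p (d(p) = (p - 1) - 1 = (-1 + p) - 1 = -2 + p)
c(Q, s) = 7 - 1/s
N(G, b) = G + 8*b (N(G, b) = G + b*(7 - 1/(-1)) = G + b*(7 - 1*(-1)) = G + b*(7 + 1) = G + b*8 = G + 8*b)
(N(-41, 184) - 30251) + j = ((-41 + 8*184) - 30251) + 26531 = ((-41 + 1472) - 30251) + 26531 = (1431 - 30251) + 26531 = -28820 + 26531 = -2289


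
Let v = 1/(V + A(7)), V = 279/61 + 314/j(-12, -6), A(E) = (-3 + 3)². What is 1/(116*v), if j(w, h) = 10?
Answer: 2743/8845 ≈ 0.31012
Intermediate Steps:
A(E) = 0 (A(E) = 0² = 0)
V = 10972/305 (V = 279/61 + 314/10 = 279*(1/61) + 314*(⅒) = 279/61 + 157/5 = 10972/305 ≈ 35.974)
v = 305/10972 (v = 1/(10972/305 + 0) = 1/(10972/305) = 305/10972 ≈ 0.027798)
1/(116*v) = 1/(116*(305/10972)) = 1/(8845/2743) = 2743/8845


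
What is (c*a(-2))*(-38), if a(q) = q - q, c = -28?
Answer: 0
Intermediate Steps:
a(q) = 0
(c*a(-2))*(-38) = -28*0*(-38) = 0*(-38) = 0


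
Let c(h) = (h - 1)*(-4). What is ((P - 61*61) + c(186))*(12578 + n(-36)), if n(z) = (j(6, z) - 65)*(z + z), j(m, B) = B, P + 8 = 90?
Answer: -86923150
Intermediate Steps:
P = 82 (P = -8 + 90 = 82)
c(h) = 4 - 4*h (c(h) = (-1 + h)*(-4) = 4 - 4*h)
n(z) = 2*z*(-65 + z) (n(z) = (z - 65)*(z + z) = (-65 + z)*(2*z) = 2*z*(-65 + z))
((P - 61*61) + c(186))*(12578 + n(-36)) = ((82 - 61*61) + (4 - 4*186))*(12578 + 2*(-36)*(-65 - 36)) = ((82 - 3721) + (4 - 744))*(12578 + 2*(-36)*(-101)) = (-3639 - 740)*(12578 + 7272) = -4379*19850 = -86923150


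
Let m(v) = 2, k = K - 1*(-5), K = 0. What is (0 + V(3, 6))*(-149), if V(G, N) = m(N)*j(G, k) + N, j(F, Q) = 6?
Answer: -2682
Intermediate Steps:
k = 5 (k = 0 - 1*(-5) = 0 + 5 = 5)
V(G, N) = 12 + N (V(G, N) = 2*6 + N = 12 + N)
(0 + V(3, 6))*(-149) = (0 + (12 + 6))*(-149) = (0 + 18)*(-149) = 18*(-149) = -2682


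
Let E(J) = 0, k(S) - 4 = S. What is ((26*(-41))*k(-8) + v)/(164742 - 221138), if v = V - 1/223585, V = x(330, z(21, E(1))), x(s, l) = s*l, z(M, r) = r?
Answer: -953366439/12609299660 ≈ -0.075608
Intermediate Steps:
k(S) = 4 + S
x(s, l) = l*s
V = 0 (V = 0*330 = 0)
v = -1/223585 (v = 0 - 1/223585 = -1/223585 ≈ -4.4726e-6)
((26*(-41))*k(-8) + v)/(164742 - 221138) = ((26*(-41))*(4 - 8) - 1/223585)/(164742 - 221138) = (-1066*(-4) - 1/223585)/(-56396) = (4264 - 1/223585)*(-1/56396) = (953366439/223585)*(-1/56396) = -953366439/12609299660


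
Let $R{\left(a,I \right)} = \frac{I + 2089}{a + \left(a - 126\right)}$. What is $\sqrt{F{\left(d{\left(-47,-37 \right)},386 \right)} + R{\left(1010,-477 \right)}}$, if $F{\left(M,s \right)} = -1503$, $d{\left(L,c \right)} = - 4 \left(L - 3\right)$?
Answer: $\frac{i \sqrt{1347140645}}{947} \approx 38.758 i$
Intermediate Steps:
$d{\left(L,c \right)} = 12 - 4 L$ ($d{\left(L,c \right)} = - 4 \left(-3 + L\right) = 12 - 4 L$)
$R{\left(a,I \right)} = \frac{2089 + I}{-126 + 2 a}$ ($R{\left(a,I \right)} = \frac{2089 + I}{a + \left(a - 126\right)} = \frac{2089 + I}{a + \left(-126 + a\right)} = \frac{2089 + I}{-126 + 2 a}$)
$\sqrt{F{\left(d{\left(-47,-37 \right)},386 \right)} + R{\left(1010,-477 \right)}} = \sqrt{-1503 + \frac{2089 - 477}{2 \left(-63 + 1010\right)}} = \sqrt{-1503 + \frac{1}{2} \cdot \frac{1}{947} \cdot 1612} = \sqrt{-1503 + \frac{806}{947}} = \sqrt{- \frac{1422535}{947}} = \frac{i \sqrt{1347140645}}{947}$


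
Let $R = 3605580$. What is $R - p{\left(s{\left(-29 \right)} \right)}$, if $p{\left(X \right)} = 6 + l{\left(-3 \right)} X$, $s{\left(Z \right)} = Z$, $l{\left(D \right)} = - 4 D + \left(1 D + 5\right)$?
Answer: $3605980$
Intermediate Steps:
$l{\left(D \right)} = 5 - 3 D$ ($l{\left(D \right)} = - 4 D + \left(D + 5\right) = - 4 D + \left(5 + D\right) = 5 - 3 D$)
$p{\left(X \right)} = 6 + 14 X$ ($p{\left(X \right)} = 6 + \left(5 - -9\right) X = 6 + \left(5 + 9\right) X = 6 + 14 X$)
$R - p{\left(s{\left(-29 \right)} \right)} = 3605580 - \left(6 + 14 \left(-29\right)\right) = 3605580 - \left(6 - 406\right) = 3605580 - -400 = 3605580 + 400 = 3605980$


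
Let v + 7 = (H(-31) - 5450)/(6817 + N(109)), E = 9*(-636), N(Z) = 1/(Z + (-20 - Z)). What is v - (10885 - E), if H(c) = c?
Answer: -323645492/19477 ≈ -16617.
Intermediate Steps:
N(Z) = -1/20 (N(Z) = 1/(-20) = -1/20)
E = -5724
v = -151999/19477 (v = -7 + (-31 - 5450)/(6817 - 1/20) = -7 - 5481/136339/20 = -7 - 5481*20/136339 = -7 - 15660/19477 = -151999/19477 ≈ -7.8040)
v - (10885 - E) = -151999/19477 - (10885 - 1*(-5724)) = -151999/19477 - (10885 + 5724) = -151999/19477 - 1*16609 = -151999/19477 - 16609 = -323645492/19477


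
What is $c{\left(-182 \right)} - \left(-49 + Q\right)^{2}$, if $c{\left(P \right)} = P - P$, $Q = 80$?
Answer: $-961$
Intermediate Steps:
$c{\left(P \right)} = 0$
$c{\left(-182 \right)} - \left(-49 + Q\right)^{2} = 0 - \left(-49 + 80\right)^{2} = 0 - 31^{2} = 0 - 961 = -961$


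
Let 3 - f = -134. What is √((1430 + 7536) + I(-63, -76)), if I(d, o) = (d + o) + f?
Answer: 6*√249 ≈ 94.678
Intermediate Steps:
f = 137 (f = 3 - 1*(-134) = 3 + 134 = 137)
I(d, o) = 137 + d + o (I(d, o) = (d + o) + 137 = 137 + d + o)
√((1430 + 7536) + I(-63, -76)) = √((1430 + 7536) + (137 - 63 - 76)) = √(8966 - 2) = √8964 = 6*√249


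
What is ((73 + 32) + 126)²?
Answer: 53361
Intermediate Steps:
((73 + 32) + 126)² = (105 + 126)² = 231² = 53361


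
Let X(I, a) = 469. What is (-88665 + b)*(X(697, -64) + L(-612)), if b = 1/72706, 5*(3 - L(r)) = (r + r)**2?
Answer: 4821372085843012/181765 ≈ 2.6525e+10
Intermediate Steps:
L(r) = 3 - 4*r**2/5 (L(r) = 3 - (r + r)**2/5 = 3 - 4*r**2/5)
b = 1/72706 ≈ 1.3754e-5
(-88665 + b)*(X(697, -64) + L(-612)) = (-88665 + 1/72706)*(469 + (3 - 4/5*(-612)**2)) = -6446477489*(469 + (3 - 4/5*374544))/72706 = -6446477489*(469 + (3 - 1498176/5))/72706 = -6446477489*(469 - 1498161/5)/72706 = -6446477489/72706*(-1495816/5) = 4821372085843012/181765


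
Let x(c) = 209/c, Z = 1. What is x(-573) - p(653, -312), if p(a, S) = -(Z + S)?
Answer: -178412/573 ≈ -311.36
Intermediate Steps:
p(a, S) = -1 - S (p(a, S) = -(1 + S) = -1 - S)
x(-573) - p(653, -312) = 209/(-573) - (-1 - 1*(-312)) = 209*(-1/573) - (-1 + 312) = -209/573 - 1*311 = -209/573 - 311 = -178412/573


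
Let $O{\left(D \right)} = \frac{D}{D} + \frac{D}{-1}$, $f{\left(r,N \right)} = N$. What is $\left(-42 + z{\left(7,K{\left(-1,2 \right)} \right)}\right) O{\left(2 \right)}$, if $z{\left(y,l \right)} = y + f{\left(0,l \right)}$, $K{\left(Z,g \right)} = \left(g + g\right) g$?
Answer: $27$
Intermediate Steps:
$K{\left(Z,g \right)} = 2 g^{2}$ ($K{\left(Z,g \right)} = 2 g g = 2 g^{2}$)
$z{\left(y,l \right)} = l + y$ ($z{\left(y,l \right)} = y + l = l + y$)
$O{\left(D \right)} = 1 - D$ ($O{\left(D \right)} = 1 + D \left(-1\right) = 1 - D$)
$\left(-42 + z{\left(7,K{\left(-1,2 \right)} \right)}\right) O{\left(2 \right)} = \left(-42 + \left(2 \cdot 2^{2} + 7\right)\right) \left(1 - 2\right) = \left(-42 + \left(2 \cdot 4 + 7\right)\right) \left(1 - 2\right) = \left(-42 + \left(8 + 7\right)\right) \left(-1\right) = \left(-42 + 15\right) \left(-1\right) = \left(-27\right) \left(-1\right) = 27$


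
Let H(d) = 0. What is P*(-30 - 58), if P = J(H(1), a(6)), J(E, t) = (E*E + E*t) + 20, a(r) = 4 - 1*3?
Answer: -1760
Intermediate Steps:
a(r) = 1 (a(r) = 4 - 3 = 1)
J(E, t) = 20 + E² + E*t (J(E, t) = (E² + E*t) + 20 = 20 + E² + E*t)
P = 20 (P = 20 + 0² + 0*1 = 20 + 0 + 0 = 20)
P*(-30 - 58) = 20*(-30 - 58) = 20*(-88) = -1760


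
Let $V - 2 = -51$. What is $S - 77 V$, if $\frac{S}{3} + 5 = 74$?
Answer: $3980$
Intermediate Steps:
$V = -49$ ($V = 2 - 51 = -49$)
$S = 207$ ($S = -15 + 3 \cdot 74 = -15 + 222 = 207$)
$S - 77 V = 207 - -3773 = 207 + 3773 = 3980$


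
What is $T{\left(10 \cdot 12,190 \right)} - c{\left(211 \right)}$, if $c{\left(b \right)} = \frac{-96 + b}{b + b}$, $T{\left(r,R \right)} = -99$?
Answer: $- \frac{41893}{422} \approx -99.272$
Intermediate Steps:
$c{\left(b \right)} = \frac{-96 + b}{2 b}$
$T{\left(10 \cdot 12,190 \right)} - c{\left(211 \right)} = -99 - \frac{-96 + 211}{2 \cdot 211} = -99 - \frac{1}{2} \cdot \frac{1}{211} \cdot 115 = -99 - \frac{115}{422} = - \frac{41893}{422}$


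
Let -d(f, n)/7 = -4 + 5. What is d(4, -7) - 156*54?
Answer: -8431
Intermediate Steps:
d(f, n) = -7 (d(f, n) = -7*(-4 + 5) = -7*1 = -7)
d(4, -7) - 156*54 = -7 - 156*54 = -7 - 8424 = -8431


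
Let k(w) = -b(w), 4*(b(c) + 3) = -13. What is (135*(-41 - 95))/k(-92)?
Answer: -14688/5 ≈ -2937.6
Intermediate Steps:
b(c) = -25/4 (b(c) = -3 + (1/4)*(-13) = -3 - 13/4 = -25/4)
k(w) = 25/4 (k(w) = -1*(-25/4) = 25/4)
(135*(-41 - 95))/k(-92) = (135*(-41 - 95))/(25/4) = (135*(-136))*(4/25) = -18360*4/25 = -14688/5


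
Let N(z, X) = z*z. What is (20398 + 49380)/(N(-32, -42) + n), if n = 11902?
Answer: 34889/6463 ≈ 5.3983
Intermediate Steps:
N(z, X) = z²
(20398 + 49380)/(N(-32, -42) + n) = (20398 + 49380)/((-32)² + 11902) = 69778/(1024 + 11902) = 69778/12926 = 69778*(1/12926) = 34889/6463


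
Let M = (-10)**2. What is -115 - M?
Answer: -215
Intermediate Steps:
M = 100
-115 - M = -115 - 1*100 = -115 - 100 = -215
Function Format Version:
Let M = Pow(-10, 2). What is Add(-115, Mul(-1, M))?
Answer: -215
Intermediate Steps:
M = 100
Add(-115, Mul(-1, M)) = Add(-115, Mul(-1, 100)) = Add(-115, -100) = -215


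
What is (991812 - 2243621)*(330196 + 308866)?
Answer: -799983563158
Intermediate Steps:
(991812 - 2243621)*(330196 + 308866) = -1251809*639062 = -799983563158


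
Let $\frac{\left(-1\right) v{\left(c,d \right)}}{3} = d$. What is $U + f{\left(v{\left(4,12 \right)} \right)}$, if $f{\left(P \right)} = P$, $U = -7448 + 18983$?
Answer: $11499$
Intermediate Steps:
$v{\left(c,d \right)} = - 3 d$
$U = 11535$
$U + f{\left(v{\left(4,12 \right)} \right)} = 11535 - 36 = 11499$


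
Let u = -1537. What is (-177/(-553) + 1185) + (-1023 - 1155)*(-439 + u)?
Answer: 2380617066/553 ≈ 4.3049e+6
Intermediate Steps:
(-177/(-553) + 1185) + (-1023 - 1155)*(-439 + u) = (-177/(-553) + 1185) + (-1023 - 1155)*(-439 - 1537) = (-177*(-1/553) + 1185) - 2178*(-1976) = (177/553 + 1185) + 4303728 = 655482/553 + 4303728 = 2380617066/553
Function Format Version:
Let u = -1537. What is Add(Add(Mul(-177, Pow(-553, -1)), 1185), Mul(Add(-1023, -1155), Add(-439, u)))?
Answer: Rational(2380617066, 553) ≈ 4.3049e+6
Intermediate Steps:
Add(Add(Mul(-177, Pow(-553, -1)), 1185), Mul(Add(-1023, -1155), Add(-439, u))) = Add(Add(Mul(-177, Pow(-553, -1)), 1185), Mul(Add(-1023, -1155), Add(-439, -1537))) = Add(Add(Mul(-177, Rational(-1, 553)), 1185), Mul(-2178, -1976)) = Add(Add(Rational(177, 553), 1185), 4303728) = Add(Rational(655482, 553), 4303728) = Rational(2380617066, 553)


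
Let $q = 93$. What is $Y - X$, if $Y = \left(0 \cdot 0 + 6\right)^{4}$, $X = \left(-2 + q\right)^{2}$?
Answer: $-6985$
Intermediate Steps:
$X = 8281$ ($X = \left(-2 + 93\right)^{2} = 91^{2} = 8281$)
$Y = 1296$ ($Y = \left(0 + 6\right)^{4} = 6^{4} = 1296$)
$Y - X = 1296 - 8281 = -6985$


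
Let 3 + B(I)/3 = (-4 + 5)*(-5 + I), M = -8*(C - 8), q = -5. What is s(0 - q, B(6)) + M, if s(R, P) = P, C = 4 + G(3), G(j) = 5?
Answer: -14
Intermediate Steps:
C = 9 (C = 4 + 5 = 9)
M = -8 (M = -8*(9 - 8) = -8*1 = -8)
B(I) = -24 + 3*I (B(I) = -9 + 3*((-4 + 5)*(-5 + I)) = -9 + 3*(1*(-5 + I)) = -9 + 3*(-5 + I) = -9 + (-15 + 3*I) = -24 + 3*I)
s(0 - q, B(6)) + M = (-24 + 3*6) - 8 = (-24 + 18) - 8 = -6 - 8 = -14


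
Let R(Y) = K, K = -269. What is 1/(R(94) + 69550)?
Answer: 1/69281 ≈ 1.4434e-5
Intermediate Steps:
R(Y) = -269
1/(R(94) + 69550) = 1/(-269 + 69550) = 1/69281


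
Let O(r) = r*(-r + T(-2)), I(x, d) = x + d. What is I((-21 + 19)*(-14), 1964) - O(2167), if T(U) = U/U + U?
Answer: 4700048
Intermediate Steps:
T(U) = 1 + U
I(x, d) = d + x
O(r) = r*(-1 - r) (O(r) = r*(-r + (1 - 2)) = r*(-r - 1) = r*(-1 - r))
I((-21 + 19)*(-14), 1964) - O(2167) = (1964 + (-21 + 19)*(-14)) - (-1)*2167*(1 + 2167) = (1964 - 2*(-14)) - (-1)*2167*2168 = (1964 + 28) - 1*(-4698056) = 1992 + 4698056 = 4700048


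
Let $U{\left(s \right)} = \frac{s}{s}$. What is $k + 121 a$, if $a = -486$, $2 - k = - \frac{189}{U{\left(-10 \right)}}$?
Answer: $-58615$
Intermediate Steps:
$U{\left(s \right)} = 1$
$k = 191$ ($k = 2 - - \frac{189}{1} = 2 - \left(-189\right) 1 = 2 - -189 = 2 + 189 = 191$)
$k + 121 a = 191 + 121 \left(-486\right) = 191 - 58806 = -58615$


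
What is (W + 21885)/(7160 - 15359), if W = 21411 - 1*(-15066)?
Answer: -19454/2733 ≈ -7.1182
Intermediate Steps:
W = 36477 (W = 21411 + 15066 = 36477)
(W + 21885)/(7160 - 15359) = (36477 + 21885)/(7160 - 15359) = 58362/(-8199) = 58362*(-1/8199) = -19454/2733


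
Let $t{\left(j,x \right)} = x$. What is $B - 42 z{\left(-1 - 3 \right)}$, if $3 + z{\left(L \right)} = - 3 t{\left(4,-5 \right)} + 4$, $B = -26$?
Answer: $-698$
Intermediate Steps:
$z{\left(L \right)} = 16$ ($z{\left(L \right)} = -3 + \left(\left(-3\right) \left(-5\right) + 4\right) = -3 + \left(15 + 4\right) = -3 + 19 = 16$)
$B - 42 z{\left(-1 - 3 \right)} = -26 - 672 = -698$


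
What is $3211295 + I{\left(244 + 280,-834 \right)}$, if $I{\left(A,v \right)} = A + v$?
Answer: $3210985$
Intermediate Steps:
$3211295 + I{\left(244 + 280,-834 \right)} = 3211295 + \left(\left(244 + 280\right) - 834\right) = 3211295 + \left(524 - 834\right) = 3211295 - 310 = 3210985$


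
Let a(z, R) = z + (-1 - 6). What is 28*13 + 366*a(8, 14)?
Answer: 730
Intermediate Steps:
a(z, R) = -7 + z (a(z, R) = z - 7 = -7 + z)
28*13 + 366*a(8, 14) = 28*13 + 366*(-7 + 8) = 364 + 366*1 = 364 + 366 = 730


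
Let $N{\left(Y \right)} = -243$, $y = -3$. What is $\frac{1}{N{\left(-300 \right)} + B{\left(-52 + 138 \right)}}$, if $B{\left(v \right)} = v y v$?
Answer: $- \frac{1}{22431} \approx -4.4581 \cdot 10^{-5}$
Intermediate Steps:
$B{\left(v \right)} = - 3 v^{2}$ ($B{\left(v \right)} = v \left(-3\right) v = - 3 v v = - 3 v^{2}$)
$\frac{1}{N{\left(-300 \right)} + B{\left(-52 + 138 \right)}} = \frac{1}{-243 - 3 \left(-52 + 138\right)^{2}} = \frac{1}{-243 - 3 \cdot 86^{2}} = \frac{1}{-243 - 22188} = \frac{1}{-22431} = - \frac{1}{22431}$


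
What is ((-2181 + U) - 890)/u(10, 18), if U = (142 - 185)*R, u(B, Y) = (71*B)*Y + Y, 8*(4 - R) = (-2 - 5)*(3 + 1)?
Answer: -6787/25596 ≈ -0.26516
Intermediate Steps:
R = 15/2 (R = 4 - (-2 - 5)*(3 + 1)/8 = 4 - (-7)*4/8 = 4 - ⅛*(-28) = 4 + 7/2 = 15/2 ≈ 7.5000)
u(B, Y) = Y + 71*B*Y (u(B, Y) = 71*B*Y + Y = Y + 71*B*Y)
U = -645/2 (U = (142 - 185)*(15/2) = -43*15/2 = -645/2 ≈ -322.50)
((-2181 + U) - 890)/u(10, 18) = ((-2181 - 645/2) - 890)/((18*(1 + 71*10))) = (-5007/2 - 890)/((18*(1 + 710))) = -6787/(2*(18*711)) = -6787/2/12798 = -6787/2*1/12798 = -6787/25596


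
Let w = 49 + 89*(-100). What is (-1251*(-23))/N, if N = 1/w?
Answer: -254669823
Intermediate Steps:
w = -8851 (w = 49 - 8900 = -8851)
N = -1/8851 (N = 1/(-8851) = -1/8851 ≈ -0.00011298)
(-1251*(-23))/N = (-1251*(-23))/(-1/8851) = 28773*(-8851) = -254669823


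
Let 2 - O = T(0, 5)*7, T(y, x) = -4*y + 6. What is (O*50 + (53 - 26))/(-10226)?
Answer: 1973/10226 ≈ 0.19294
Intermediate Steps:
T(y, x) = 6 - 4*y
O = -40 (O = 2 - (6 - 4*0)*7 = 2 - (6 + 0)*7 = 2 - 6*7 = 2 - 1*42 = 2 - 42 = -40)
(O*50 + (53 - 26))/(-10226) = (-40*50 + (53 - 26))/(-10226) = (-2000 + 27)*(-1/10226) = -1973*(-1/10226) = 1973/10226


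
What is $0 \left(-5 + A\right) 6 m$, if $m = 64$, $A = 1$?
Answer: $0$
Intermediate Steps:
$0 \left(-5 + A\right) 6 m = 0 \left(-5 + 1\right) 6 \cdot 64 = 0 \left(\left(-4\right) 6\right) 64 = 0 \left(-24\right) 64 = 0 \cdot 64 = 0$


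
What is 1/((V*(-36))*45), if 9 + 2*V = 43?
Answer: -1/27540 ≈ -3.6311e-5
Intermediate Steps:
V = 17 (V = -9/2 + (½)*43 = -9/2 + 43/2 = 17)
1/((V*(-36))*45) = 1/((17*(-36))*45) = 1/(-612*45) = 1/(-27540) = -1/27540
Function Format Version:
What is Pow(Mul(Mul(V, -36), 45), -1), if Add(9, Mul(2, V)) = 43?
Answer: Rational(-1, 27540) ≈ -3.6311e-5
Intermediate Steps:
V = 17 (V = Add(Rational(-9, 2), Mul(Rational(1, 2), 43)) = Add(Rational(-9, 2), Rational(43, 2)) = 17)
Pow(Mul(Mul(V, -36), 45), -1) = Pow(Mul(Mul(17, -36), 45), -1) = Pow(Mul(-612, 45), -1) = Pow(-27540, -1) = Rational(-1, 27540)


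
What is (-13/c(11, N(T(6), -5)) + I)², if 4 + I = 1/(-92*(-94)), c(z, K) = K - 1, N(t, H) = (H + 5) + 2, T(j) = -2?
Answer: 21613410225/74787904 ≈ 289.00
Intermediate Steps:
N(t, H) = 7 + H (N(t, H) = (5 + H) + 2 = 7 + H)
c(z, K) = -1 + K
I = -34591/8648 (I = -4 + 1/(-92*(-94)) = -4 - 1/92*(-1/94) = -4 + 1/8648 = -34591/8648 ≈ -3.9999)
(-13/c(11, N(T(6), -5)) + I)² = (-13/(-1 + (7 - 5)) - 34591/8648)² = (-13/(-1 + 2) - 34591/8648)² = (-13/1 - 34591/8648)² = (-13*1 - 34591/8648)² = (-13 - 34591/8648)² = (-147015/8648)² = 21613410225/74787904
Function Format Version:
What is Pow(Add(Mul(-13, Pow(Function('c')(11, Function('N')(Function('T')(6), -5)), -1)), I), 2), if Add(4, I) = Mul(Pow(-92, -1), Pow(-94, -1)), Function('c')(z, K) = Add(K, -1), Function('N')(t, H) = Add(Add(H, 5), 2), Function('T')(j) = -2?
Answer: Rational(21613410225, 74787904) ≈ 289.00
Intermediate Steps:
Function('N')(t, H) = Add(7, H) (Function('N')(t, H) = Add(Add(5, H), 2) = Add(7, H))
Function('c')(z, K) = Add(-1, K)
I = Rational(-34591, 8648) (I = Add(-4, Mul(Pow(-92, -1), Pow(-94, -1))) = Add(-4, Mul(Rational(-1, 92), Rational(-1, 94))) = Add(-4, Rational(1, 8648)) = Rational(-34591, 8648) ≈ -3.9999)
Pow(Add(Mul(-13, Pow(Function('c')(11, Function('N')(Function('T')(6), -5)), -1)), I), 2) = Pow(Add(Mul(-13, Pow(Add(-1, Add(7, -5)), -1)), Rational(-34591, 8648)), 2) = Pow(Add(Mul(-13, Pow(Add(-1, 2), -1)), Rational(-34591, 8648)), 2) = Pow(Add(Mul(-13, Pow(1, -1)), Rational(-34591, 8648)), 2) = Pow(Add(Mul(-13, 1), Rational(-34591, 8648)), 2) = Pow(Add(-13, Rational(-34591, 8648)), 2) = Pow(Rational(-147015, 8648), 2) = Rational(21613410225, 74787904)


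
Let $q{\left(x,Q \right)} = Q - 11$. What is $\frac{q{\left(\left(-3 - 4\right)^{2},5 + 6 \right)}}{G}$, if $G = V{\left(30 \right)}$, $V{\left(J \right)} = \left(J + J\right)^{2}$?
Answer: $0$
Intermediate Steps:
$V{\left(J \right)} = 4 J^{2}$ ($V{\left(J \right)} = \left(2 J\right)^{2} = 4 J^{2}$)
$G = 3600$ ($G = 4 \cdot 30^{2} = 4 \cdot 900 = 3600$)
$q{\left(x,Q \right)} = -11 + Q$
$\frac{q{\left(\left(-3 - 4\right)^{2},5 + 6 \right)}}{G} = \frac{-11 + \left(5 + 6\right)}{3600} = \left(-11 + 11\right) \frac{1}{3600} = 0 \cdot \frac{1}{3600} = 0$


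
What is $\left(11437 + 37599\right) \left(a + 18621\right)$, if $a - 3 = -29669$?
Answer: $-541602620$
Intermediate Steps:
$a = -29666$ ($a = 3 - 29669 = -29666$)
$\left(11437 + 37599\right) \left(a + 18621\right) = \left(11437 + 37599\right) \left(-29666 + 18621\right) = 49036 \left(-11045\right) = -541602620$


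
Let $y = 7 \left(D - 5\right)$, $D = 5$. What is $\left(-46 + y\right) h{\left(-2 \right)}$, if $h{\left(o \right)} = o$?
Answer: $92$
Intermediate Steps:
$y = 0$ ($y = 7 \left(5 - 5\right) = 7 \cdot 0 = 0$)
$\left(-46 + y\right) h{\left(-2 \right)} = \left(-46 + 0\right) \left(-2\right) = \left(-46\right) \left(-2\right) = 92$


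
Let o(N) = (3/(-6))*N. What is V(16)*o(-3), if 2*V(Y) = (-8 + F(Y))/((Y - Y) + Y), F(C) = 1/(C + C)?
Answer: -765/2048 ≈ -0.37354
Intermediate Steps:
F(C) = 1/(2*C)
o(N) = -N/2 (o(N) = (3*(-⅙))*N = -N/2)
V(Y) = (-8 + 1/(2*Y))/(2*Y) (V(Y) = ((-8 + 1/(2*Y))/((Y - Y) + Y))/2 = ((-8 + 1/(2*Y))/(0 + Y))/2 = ((-8 + 1/(2*Y))/Y)/2 = (-8 + 1/(2*Y))/(2*Y))
V(16)*o(-3) = ((¼)*(1 - 16*16)/16²)*(-½*(-3)) = ((¼)*(1/256)*(1 - 256))*(3/2) = ((¼)*(1/256)*(-255))*(3/2) = -255/1024*3/2 = -765/2048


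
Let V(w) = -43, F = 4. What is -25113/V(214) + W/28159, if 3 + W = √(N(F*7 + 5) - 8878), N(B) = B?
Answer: 707156838/1210837 + I*√8845/28159 ≈ 584.02 + 0.0033399*I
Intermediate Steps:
W = -3 + I*√8845 (W = -3 + √((4*7 + 5) - 8878) = -3 + √((28 + 5) - 8878) = -3 + √(33 - 8878) = -3 + √(-8845) = -3 + I*√8845 ≈ -3.0 + 94.048*I)
-25113/V(214) + W/28159 = -25113/(-43) + (-3 + I*√8845)/28159 = -25113*(-1/43) + (-3 + I*√8845)*(1/28159) = 25113/43 + (-3/28159 + I*√8845/28159) = 707156838/1210837 + I*√8845/28159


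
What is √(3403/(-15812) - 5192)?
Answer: I*√324538560571/7906 ≈ 72.057*I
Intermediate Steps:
√(3403/(-15812) - 5192) = √(3403*(-1/15812) - 5192) = √(-3403/15812 - 5192) = √(-82099307/15812) = I*√324538560571/7906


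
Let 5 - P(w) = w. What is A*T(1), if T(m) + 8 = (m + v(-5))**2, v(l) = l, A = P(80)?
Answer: -600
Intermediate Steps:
P(w) = 5 - w
A = -75 (A = 5 - 1*80 = 5 - 80 = -75)
T(m) = -8 + (-5 + m)**2 (T(m) = -8 + (m - 5)**2 = -8 + (-5 + m)**2)
A*T(1) = -75*(-8 + (-5 + 1)**2) = -75*(-8 + (-4)**2) = -75*(-8 + 16) = -75*8 = -600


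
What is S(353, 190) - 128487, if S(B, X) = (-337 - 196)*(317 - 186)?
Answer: -198310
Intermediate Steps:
S(B, X) = -69823 (S(B, X) = -533*131 = -69823)
S(353, 190) - 128487 = -69823 - 128487 = -198310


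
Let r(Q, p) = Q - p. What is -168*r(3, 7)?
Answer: 672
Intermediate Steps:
-168*r(3, 7) = -168*(3 - 1*7) = -168*(3 - 7) = -168*(-4) = 672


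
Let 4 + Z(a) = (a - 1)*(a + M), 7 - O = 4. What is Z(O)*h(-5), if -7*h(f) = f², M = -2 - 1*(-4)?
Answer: -150/7 ≈ -21.429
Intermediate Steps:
O = 3 (O = 7 - 1*4 = 7 - 4 = 3)
M = 2 (M = -2 + 4 = 2)
h(f) = -f²/7
Z(a) = -4 + (-1 + a)*(2 + a) (Z(a) = -4 + (a - 1)*(a + 2) = -4 + (-1 + a)*(2 + a))
Z(O)*h(-5) = (-6 + 3 + 3²)*(-⅐*(-5)²) = (-6 + 3 + 9)*(-⅐*25) = 6*(-25/7) = -150/7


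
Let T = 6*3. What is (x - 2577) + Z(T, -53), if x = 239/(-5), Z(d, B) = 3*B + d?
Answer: -13829/5 ≈ -2765.8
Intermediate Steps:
T = 18
Z(d, B) = d + 3*B
x = -239/5 (x = 239*(-⅕) = -239/5 ≈ -47.800)
(x - 2577) + Z(T, -53) = (-239/5 - 2577) + (18 + 3*(-53)) = -13124/5 + (18 - 159) = -13124/5 - 141 = -13829/5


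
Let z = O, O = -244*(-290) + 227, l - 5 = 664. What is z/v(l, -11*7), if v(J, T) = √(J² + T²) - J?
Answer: 6784329/847 + 10141*√453490/847 ≈ 16073.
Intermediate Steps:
l = 669 (l = 5 + 664 = 669)
O = 70987 (O = 70760 + 227 = 70987)
z = 70987
z/v(l, -11*7) = 70987/(√(669² + (-11*7)²) - 1*669) = 70987/(√(447561 + (-77)²) - 669) = 70987/(√(447561 + 5929) - 669) = 70987/(√453490 - 669) = 70987/(-669 + √453490)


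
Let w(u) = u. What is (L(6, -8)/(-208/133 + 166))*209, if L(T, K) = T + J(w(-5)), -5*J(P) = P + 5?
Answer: 27797/3645 ≈ 7.6261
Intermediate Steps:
J(P) = -1 - P/5 (J(P) = -(P + 5)/5 = -(5 + P)/5 = -1 - P/5)
L(T, K) = T (L(T, K) = T + (-1 - ⅕*(-5)) = T + (-1 + 1) = T + 0 = T)
(L(6, -8)/(-208/133 + 166))*209 = (6/(-208/133 + 166))*209 = (6/(21870/133))*209 = (6*(133/21870))*209 = (133/3645)*209 = 27797/3645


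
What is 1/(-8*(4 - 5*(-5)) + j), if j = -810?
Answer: -1/1042 ≈ -0.00095969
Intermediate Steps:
1/(-8*(4 - 5*(-5)) + j) = 1/(-8*(4 - 5*(-5)) - 810) = 1/(-8*(4 + 25) - 810) = 1/(-8*29 - 810) = 1/(-232 - 810) = 1/(-1042) = -1/1042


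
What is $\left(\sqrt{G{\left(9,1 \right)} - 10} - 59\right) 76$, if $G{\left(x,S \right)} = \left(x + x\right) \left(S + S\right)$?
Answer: $-4484 + 76 \sqrt{26} \approx -4096.5$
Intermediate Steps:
$G{\left(x,S \right)} = 4 S x$ ($G{\left(x,S \right)} = 2 x 2 S = 4 S x$)
$\left(\sqrt{G{\left(9,1 \right)} - 10} - 59\right) 76 = \left(\sqrt{4 \cdot 1 \cdot 9 - 10} - 59\right) 76 = \left(\sqrt{36 - 10} - 59\right) 76 = \left(\sqrt{26} - 59\right) 76 = \left(-59 + \sqrt{26}\right) 76 = -4484 + 76 \sqrt{26}$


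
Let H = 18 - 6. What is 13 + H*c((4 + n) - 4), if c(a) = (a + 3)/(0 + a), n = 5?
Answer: 161/5 ≈ 32.200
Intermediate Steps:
H = 12
c(a) = (3 + a)/a
13 + H*c((4 + n) - 4) = 13 + 12*((3 + ((4 + 5) - 4))/((4 + 5) - 4)) = 13 + 12*((3 + (9 - 4))/(9 - 4)) = 13 + 12*((3 + 5)/5) = 13 + 12*((⅕)*8) = 13 + 12*(8/5) = 13 + 96/5 = 161/5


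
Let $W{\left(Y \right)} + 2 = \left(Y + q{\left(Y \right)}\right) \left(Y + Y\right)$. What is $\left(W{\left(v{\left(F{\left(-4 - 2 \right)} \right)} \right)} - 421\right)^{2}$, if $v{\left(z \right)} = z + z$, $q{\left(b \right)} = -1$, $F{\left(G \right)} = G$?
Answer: $12321$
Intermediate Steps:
$v{\left(z \right)} = 2 z$
$W{\left(Y \right)} = -2 + 2 Y \left(-1 + Y\right)$ ($W{\left(Y \right)} = -2 + \left(Y - 1\right) \left(Y + Y\right) = -2 + \left(-1 + Y\right) 2 Y = -2 + 2 Y \left(-1 + Y\right)$)
$\left(W{\left(v{\left(F{\left(-4 - 2 \right)} \right)} \right)} - 421\right)^{2} = \left(\left(-2 - 2 \cdot 2 \left(-4 - 2\right) + 2 \left(2 \left(-4 - 2\right)\right)^{2}\right) - 421\right)^{2} = \left(\left(-2 - 2 \cdot 2 \left(-6\right) + 2 \left(2 \left(-6\right)\right)^{2}\right) - 421\right)^{2} = \left(\left(-2 - -24 + 2 \left(-12\right)^{2}\right) - 421\right)^{2} = \left(\left(-2 + 24 + 2 \cdot 144\right) - 421\right)^{2} = \left(\left(-2 + 24 + 288\right) - 421\right)^{2} = \left(310 - 421\right)^{2} = \left(-111\right)^{2} = 12321$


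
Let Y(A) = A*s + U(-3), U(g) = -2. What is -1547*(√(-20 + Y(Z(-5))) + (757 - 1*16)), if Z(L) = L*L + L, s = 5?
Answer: -1146327 - 1547*√78 ≈ -1.1600e+6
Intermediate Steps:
Z(L) = L + L² (Z(L) = L² + L = L + L²)
Y(A) = -2 + 5*A (Y(A) = A*5 - 2 = 5*A - 2 = -2 + 5*A)
-1547*(√(-20 + Y(Z(-5))) + (757 - 1*16)) = -1547*(√(-20 + (-2 + 5*(-5*(1 - 5)))) + (757 - 1*16)) = -1547*(√(-20 + (-2 + 5*(-5*(-4)))) + (757 - 16)) = -1547*(√(-20 + (-2 + 5*20)) + 741) = -1547*(√(-20 + (-2 + 100)) + 741) = -1547*(√(-20 + 98) + 741) = -1547*(√78 + 741) = -1547*(741 + √78) = -1146327 - 1547*√78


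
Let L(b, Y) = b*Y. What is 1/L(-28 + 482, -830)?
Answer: -1/376820 ≈ -2.6538e-6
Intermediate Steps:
L(b, Y) = Y*b
1/L(-28 + 482, -830) = 1/(-830*(-28 + 482)) = 1/(-830*454) = 1/(-376820) = -1/376820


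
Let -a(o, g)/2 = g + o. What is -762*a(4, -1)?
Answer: 4572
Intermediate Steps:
a(o, g) = -2*g - 2*o (a(o, g) = -2*(g + o) = -2*g - 2*o)
-762*a(4, -1) = -762*(-2*(-1) - 2*4) = -762*(2 - 8) = -762*(-6) = 4572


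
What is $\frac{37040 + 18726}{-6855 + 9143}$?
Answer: $\frac{27883}{1144} \approx 24.373$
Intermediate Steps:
$\frac{37040 + 18726}{-6855 + 9143} = \frac{55766}{2288} = 55766 \cdot \frac{1}{2288} = \frac{27883}{1144}$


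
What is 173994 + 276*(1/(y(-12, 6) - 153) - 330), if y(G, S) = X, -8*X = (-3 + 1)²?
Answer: 25454046/307 ≈ 82912.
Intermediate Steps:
X = -½ (X = -(-3 + 1)²/8 = -⅛*(-2)² = -⅛*4 = -½ ≈ -0.50000)
y(G, S) = -½
173994 + 276*(1/(y(-12, 6) - 153) - 330) = 173994 + 276*(1/(-½ - 153) - 330) = 173994 + 276*(1/(-307/2) - 330) = 173994 + 276*(-2/307 - 330) = 173994 + 276*(-101312/307) = 173994 - 27962112/307 = 25454046/307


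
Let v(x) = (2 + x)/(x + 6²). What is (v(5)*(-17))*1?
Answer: -119/41 ≈ -2.9024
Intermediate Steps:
v(x) = (2 + x)/(36 + x) (v(x) = (2 + x)/(x + 36) = (2 + x)/(36 + x))
(v(5)*(-17))*1 = (((2 + 5)/(36 + 5))*(-17))*1 = ((7/41)*(-17))*1 = -119/41*1 = -119/41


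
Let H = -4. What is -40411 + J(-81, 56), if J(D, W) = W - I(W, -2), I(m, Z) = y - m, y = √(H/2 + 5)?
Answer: -40299 - √3 ≈ -40301.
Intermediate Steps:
y = √3 (y = √(-4/2 + 5) = √(-4*½ + 5) = √(-2 + 5) = √3 ≈ 1.7320)
I(m, Z) = √3 - m
J(D, W) = -√3 + 2*W (J(D, W) = W - (√3 - W) = W + (W - √3) = -√3 + 2*W)
-40411 + J(-81, 56) = -40411 + (-√3 + 2*56) = -40411 + (-√3 + 112) = -40411 + (112 - √3) = -40299 - √3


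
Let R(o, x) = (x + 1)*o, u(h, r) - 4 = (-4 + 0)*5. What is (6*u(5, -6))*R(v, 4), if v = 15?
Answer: -7200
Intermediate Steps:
u(h, r) = -16 (u(h, r) = 4 + (-4 + 0)*5 = 4 - 4*5 = 4 - 20 = -16)
R(o, x) = o*(1 + x) (R(o, x) = (1 + x)*o = o*(1 + x))
(6*u(5, -6))*R(v, 4) = (6*(-16))*(15*(1 + 4)) = -1440*5 = -96*75 = -7200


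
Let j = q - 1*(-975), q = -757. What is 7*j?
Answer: 1526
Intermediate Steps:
j = 218 (j = -757 - 1*(-975) = -757 + 975 = 218)
7*j = 7*218 = 1526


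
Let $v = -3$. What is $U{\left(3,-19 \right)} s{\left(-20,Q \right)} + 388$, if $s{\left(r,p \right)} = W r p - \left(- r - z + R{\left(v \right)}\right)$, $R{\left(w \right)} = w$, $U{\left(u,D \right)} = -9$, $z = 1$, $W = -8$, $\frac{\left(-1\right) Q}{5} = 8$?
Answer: $58132$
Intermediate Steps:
$Q = -40$ ($Q = \left(-5\right) 8 = -40$)
$s{\left(r,p \right)} = 4 + r - 8 p r$ ($s{\left(r,p \right)} = - 8 r p + \left(\left(r + 1\right) - -3\right) = - 8 p r + \left(\left(1 + r\right) + 3\right) = - 8 p r + \left(4 + r\right) = 4 + r - 8 p r$)
$U{\left(3,-19 \right)} s{\left(-20,Q \right)} + 388 = - 9 \left(4 - 20 - \left(-320\right) \left(-20\right)\right) + 388 = - 9 \left(4 - 20 - 6400\right) + 388 = \left(-9\right) \left(-6416\right) + 388 = 57744 + 388 = 58132$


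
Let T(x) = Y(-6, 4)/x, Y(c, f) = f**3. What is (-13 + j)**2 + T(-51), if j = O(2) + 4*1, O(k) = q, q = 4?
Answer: 1211/51 ≈ 23.745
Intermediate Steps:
O(k) = 4
T(x) = 64/x (T(x) = 4**3/x = 64/x)
j = 8 (j = 4 + 4*1 = 4 + 4 = 8)
(-13 + j)**2 + T(-51) = (-13 + 8)**2 + 64/(-51) = (-5)**2 + 64*(-1/51) = 25 - 64/51 = 1211/51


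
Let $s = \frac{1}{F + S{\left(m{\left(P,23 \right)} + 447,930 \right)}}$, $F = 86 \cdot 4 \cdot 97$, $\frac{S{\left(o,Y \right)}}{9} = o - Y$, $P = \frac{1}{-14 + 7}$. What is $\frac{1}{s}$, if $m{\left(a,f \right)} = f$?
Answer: $29228$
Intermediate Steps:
$P = - \frac{1}{7}$ ($P = \frac{1}{-7} = - \frac{1}{7} \approx -0.14286$)
$S{\left(o,Y \right)} = - 9 Y + 9 o$ ($S{\left(o,Y \right)} = 9 \left(o - Y\right) = - 9 Y + 9 o$)
$F = 33368$ ($F = 344 \cdot 97 = 33368$)
$s = \frac{1}{29228}$ ($s = \frac{1}{33368 + \left(\left(-9\right) 930 + 9 \left(23 + 447\right)\right)} = \frac{1}{33368 + \left(-8370 + 9 \cdot 470\right)} = \frac{1}{33368 + \left(-8370 + 4230\right)} = \frac{1}{33368 - 4140} = \frac{1}{29228} \approx 3.4214 \cdot 10^{-5}$)
$\frac{1}{s} = \frac{1}{\frac{1}{29228}} = 29228$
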